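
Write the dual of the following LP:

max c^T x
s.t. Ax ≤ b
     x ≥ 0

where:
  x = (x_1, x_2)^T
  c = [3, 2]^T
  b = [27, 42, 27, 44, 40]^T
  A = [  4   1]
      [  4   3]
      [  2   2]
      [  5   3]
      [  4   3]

Primal max cᵀx s.t. Ax ≤ b, x ≥ 0  →  Dual min bᵀy s.t. Aᵀy ≥ c, y ≥ 0.

Minimize: z = 27y1 + 42y2 + 27y3 + 44y4 + 40y5

Subject to:
  4y1 + 4y2 + 2y3 + 5y4 + 4y5 ≥ 3
  y1 + 3y2 + 2y3 + 3y4 + 3y5 ≥ 2
  y1, y2, y3, y4, y5 ≥ 0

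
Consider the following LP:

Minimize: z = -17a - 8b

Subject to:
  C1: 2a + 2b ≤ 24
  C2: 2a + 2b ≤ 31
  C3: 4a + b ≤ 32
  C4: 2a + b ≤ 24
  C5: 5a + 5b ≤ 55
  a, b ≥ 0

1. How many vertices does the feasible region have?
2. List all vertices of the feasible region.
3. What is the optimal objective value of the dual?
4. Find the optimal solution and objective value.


1. 4
2. (0, 0), (8, 0), (7, 4), (0, 11)
3. -151
4. a = 7, b = 4, z = -151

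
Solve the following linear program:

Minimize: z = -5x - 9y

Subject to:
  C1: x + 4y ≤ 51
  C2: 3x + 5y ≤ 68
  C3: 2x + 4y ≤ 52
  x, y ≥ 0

Evaluate the objective at each vertex of the feasible region:
  z(0, 0) = 0
  z(22.67, 0) = -113.3
  z(6, 10) = -120  ←
  z(1, 12.5) = -117.5
  z(0, 12.75) = -114.8
The minimum is at x = 6, y = 10.

x = 6, y = 10, z = -120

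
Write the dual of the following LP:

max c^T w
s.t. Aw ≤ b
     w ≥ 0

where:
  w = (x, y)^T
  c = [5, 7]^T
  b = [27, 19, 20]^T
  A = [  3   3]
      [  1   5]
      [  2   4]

Primal max cᵀx s.t. Ax ≤ b, x ≥ 0  →  Dual min bᵀy s.t. Aᵀy ≥ c, y ≥ 0.

Minimize: z = 27y1 + 19y2 + 20y3

Subject to:
  3y1 + y2 + 2y3 ≥ 5
  3y1 + 5y2 + 4y3 ≥ 7
  y1, y2, y3 ≥ 0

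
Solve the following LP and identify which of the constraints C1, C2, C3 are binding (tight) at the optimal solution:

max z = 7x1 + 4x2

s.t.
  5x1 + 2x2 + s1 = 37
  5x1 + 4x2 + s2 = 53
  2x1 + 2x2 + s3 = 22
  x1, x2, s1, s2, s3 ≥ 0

At x1 = 5, x2 = 6, compute slack b - a·x for each constraint:
  C1: 37 − 37 = 0  (binding)
  C2: 53 − 49 = 4  (slack)
  C3: 22 − 22 = 0  (binding)

Optimal: x1 = 5, x2 = 6
Binding: C1, C3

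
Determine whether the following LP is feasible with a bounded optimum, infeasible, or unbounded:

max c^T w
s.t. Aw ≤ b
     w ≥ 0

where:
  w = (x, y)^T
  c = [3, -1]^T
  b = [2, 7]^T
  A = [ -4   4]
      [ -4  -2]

Unbounded (objective can increase without bound)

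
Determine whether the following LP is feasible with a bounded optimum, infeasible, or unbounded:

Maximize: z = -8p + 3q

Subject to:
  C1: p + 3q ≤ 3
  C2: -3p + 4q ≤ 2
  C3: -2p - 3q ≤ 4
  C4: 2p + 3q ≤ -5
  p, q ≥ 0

Infeasible (no feasible solution exists)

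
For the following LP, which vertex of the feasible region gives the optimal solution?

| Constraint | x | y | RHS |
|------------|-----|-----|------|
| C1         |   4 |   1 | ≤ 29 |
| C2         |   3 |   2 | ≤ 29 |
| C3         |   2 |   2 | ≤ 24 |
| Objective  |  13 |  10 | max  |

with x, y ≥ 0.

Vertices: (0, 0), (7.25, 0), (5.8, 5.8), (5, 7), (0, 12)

Evaluate the objective at each vertex of the feasible region:
  z(0, 0) = 0
  z(7.25, 0) = 94.25
  z(5.8, 5.8) = 133.4
  z(5, 7) = 135  ←
  z(0, 12) = 120
The maximum is at x = 5, y = 7.

(5, 7)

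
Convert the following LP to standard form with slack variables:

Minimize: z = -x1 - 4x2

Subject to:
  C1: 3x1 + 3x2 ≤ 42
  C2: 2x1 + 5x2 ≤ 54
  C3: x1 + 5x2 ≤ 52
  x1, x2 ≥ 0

min z = -x1 - 4x2

s.t.
  3x1 + 3x2 + s1 = 42
  2x1 + 5x2 + s2 = 54
  x1 + 5x2 + s3 = 52
  x1, x2, s1, s2, s3 ≥ 0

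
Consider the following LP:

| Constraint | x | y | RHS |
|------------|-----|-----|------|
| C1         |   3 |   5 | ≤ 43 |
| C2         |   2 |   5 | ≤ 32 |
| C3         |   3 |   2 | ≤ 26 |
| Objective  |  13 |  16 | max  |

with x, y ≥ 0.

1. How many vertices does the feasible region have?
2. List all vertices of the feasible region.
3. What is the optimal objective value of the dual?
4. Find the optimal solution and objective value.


1. 4
2. (0, 0), (8.667, 0), (6, 4), (0, 6.4)
3. 142
4. x = 6, y = 4, z = 142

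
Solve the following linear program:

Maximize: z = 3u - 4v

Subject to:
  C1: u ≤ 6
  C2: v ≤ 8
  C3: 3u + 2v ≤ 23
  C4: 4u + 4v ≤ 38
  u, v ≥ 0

Evaluate the objective at each vertex of the feasible region:
  z(0, 0) = 0
  z(6, 0) = 18  ←
  z(6, 2.5) = 8
  z(4, 5.5) = -10
  z(1.5, 8) = -27.5
  z(0, 8) = -32
The maximum is at u = 6, v = 0.

u = 6, v = 0, z = 18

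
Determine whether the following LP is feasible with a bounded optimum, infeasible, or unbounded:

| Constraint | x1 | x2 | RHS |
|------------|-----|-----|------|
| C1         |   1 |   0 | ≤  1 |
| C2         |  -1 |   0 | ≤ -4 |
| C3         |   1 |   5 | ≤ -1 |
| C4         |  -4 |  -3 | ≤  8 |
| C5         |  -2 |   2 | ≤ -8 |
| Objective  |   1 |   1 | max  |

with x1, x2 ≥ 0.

Infeasible (no feasible solution exists)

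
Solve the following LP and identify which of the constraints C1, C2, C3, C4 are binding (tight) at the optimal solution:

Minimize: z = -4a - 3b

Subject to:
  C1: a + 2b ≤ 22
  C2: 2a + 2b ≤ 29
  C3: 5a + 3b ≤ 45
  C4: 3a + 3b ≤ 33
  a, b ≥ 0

At a = 6, b = 5, compute slack b - a·x for each constraint:
  C1: 22 − 16 = 6  (slack)
  C2: 29 − 22 = 7  (slack)
  C3: 45 − 45 = 0  (binding)
  C4: 33 − 33 = 0  (binding)

Optimal: a = 6, b = 5
Binding: C3, C4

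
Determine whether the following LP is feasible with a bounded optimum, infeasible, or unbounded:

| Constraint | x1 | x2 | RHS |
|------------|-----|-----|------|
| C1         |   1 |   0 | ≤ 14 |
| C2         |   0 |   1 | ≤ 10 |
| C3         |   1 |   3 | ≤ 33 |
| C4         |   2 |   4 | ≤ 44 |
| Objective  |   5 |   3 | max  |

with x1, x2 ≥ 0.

Feasible with a bounded optimal solution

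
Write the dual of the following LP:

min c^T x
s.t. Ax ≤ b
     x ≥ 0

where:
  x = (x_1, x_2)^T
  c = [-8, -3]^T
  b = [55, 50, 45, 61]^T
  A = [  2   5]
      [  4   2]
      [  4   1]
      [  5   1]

Primal min cᵀx s.t. Ax ≤ b, x ≥ 0  →  Dual max −bᵀy s.t. Aᵀy ≥ −c, y ≥ 0.

Maximize: z = -55y1 - 50y2 - 45y3 - 61y4

Subject to:
  2y1 + 4y2 + 4y3 + 5y4 ≥ 8
  5y1 + 2y2 + y3 + y4 ≥ 3
  y1, y2, y3, y4 ≥ 0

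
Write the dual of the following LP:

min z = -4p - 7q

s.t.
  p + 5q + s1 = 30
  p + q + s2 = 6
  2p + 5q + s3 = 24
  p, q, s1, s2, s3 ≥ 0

Primal min cᵀx s.t. Ax ≤ b, x ≥ 0  →  Dual max −bᵀy s.t. Aᵀy ≥ −c, y ≥ 0.

Maximize: z = -30y1 - 6y2 - 24y3

Subject to:
  y1 + y2 + 2y3 ≥ 4
  5y1 + y2 + 5y3 ≥ 7
  y1, y2, y3 ≥ 0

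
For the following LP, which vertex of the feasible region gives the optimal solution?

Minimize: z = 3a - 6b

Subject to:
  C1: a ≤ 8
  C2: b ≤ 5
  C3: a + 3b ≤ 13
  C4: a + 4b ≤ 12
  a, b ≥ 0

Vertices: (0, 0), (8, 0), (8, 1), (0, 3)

Evaluate the objective at each vertex of the feasible region:
  z(0, 0) = 0
  z(8, 0) = 24
  z(8, 1) = 18
  z(0, 3) = -18  ←
The minimum is at a = 0, b = 3.

(0, 3)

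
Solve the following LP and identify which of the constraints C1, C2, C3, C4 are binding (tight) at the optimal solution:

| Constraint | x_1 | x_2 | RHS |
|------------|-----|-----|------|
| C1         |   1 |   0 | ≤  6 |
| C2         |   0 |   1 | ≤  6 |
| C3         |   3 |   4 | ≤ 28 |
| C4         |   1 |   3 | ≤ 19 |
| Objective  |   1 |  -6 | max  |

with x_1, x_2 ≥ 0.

At x_1 = 6, x_2 = 0, compute slack b - a·x for each constraint:
  C1: 6 − 6 = 0  (binding)
  C2: 6 − 0 = 6  (slack)
  C3: 28 − 18 = 10  (slack)
  C4: 19 − 6 = 13  (slack)

Optimal: x_1 = 6, x_2 = 0
Binding: C1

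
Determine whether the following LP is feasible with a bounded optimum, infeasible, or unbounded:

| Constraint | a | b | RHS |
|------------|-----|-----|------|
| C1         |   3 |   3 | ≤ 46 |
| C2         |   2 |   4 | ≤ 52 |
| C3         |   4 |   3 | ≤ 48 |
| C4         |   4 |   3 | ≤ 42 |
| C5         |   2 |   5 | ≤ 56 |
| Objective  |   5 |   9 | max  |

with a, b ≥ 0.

Feasible with a bounded optimal solution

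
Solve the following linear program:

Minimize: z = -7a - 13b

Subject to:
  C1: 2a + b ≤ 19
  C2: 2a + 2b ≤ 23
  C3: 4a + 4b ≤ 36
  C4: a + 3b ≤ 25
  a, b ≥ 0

Evaluate the objective at each vertex of the feasible region:
  z(0, 0) = 0
  z(9, 0) = -63
  z(1, 8) = -111  ←
  z(0, 8.333) = -108.3
The minimum is at a = 1, b = 8.

a = 1, b = 8, z = -111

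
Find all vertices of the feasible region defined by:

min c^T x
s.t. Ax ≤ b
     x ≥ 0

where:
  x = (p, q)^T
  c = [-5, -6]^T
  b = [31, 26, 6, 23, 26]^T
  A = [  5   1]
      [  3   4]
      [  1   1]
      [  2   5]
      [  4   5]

(0, 0), (6, 0), (4, 2), (1.5, 4), (0, 4.6)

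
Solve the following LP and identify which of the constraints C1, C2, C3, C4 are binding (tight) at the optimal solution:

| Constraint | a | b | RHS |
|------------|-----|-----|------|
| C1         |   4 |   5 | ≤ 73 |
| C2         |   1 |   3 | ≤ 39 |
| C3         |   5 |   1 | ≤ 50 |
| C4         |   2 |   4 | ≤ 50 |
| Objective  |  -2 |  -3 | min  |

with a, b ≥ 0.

At a = 7, b = 9, compute slack b - a·x for each constraint:
  C1: 73 − 73 = 0  (binding)
  C2: 39 − 34 = 5  (slack)
  C3: 50 − 44 = 6  (slack)
  C4: 50 − 50 = 0  (binding)

Optimal: a = 7, b = 9
Binding: C1, C4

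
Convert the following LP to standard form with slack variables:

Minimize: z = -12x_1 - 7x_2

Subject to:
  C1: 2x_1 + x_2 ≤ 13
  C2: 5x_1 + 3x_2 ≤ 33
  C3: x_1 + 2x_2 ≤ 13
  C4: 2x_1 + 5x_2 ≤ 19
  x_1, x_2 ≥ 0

min z = -12x_1 - 7x_2

s.t.
  2x_1 + x_2 + s1 = 13
  5x_1 + 3x_2 + s2 = 33
  x_1 + 2x_2 + s3 = 13
  2x_1 + 5x_2 + s4 = 19
  x_1, x_2, s1, s2, s3, s4 ≥ 0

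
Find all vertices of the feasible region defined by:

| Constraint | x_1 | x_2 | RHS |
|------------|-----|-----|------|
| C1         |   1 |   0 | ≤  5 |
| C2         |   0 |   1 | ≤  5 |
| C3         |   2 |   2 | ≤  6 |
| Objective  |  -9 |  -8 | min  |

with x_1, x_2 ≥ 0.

(0, 0), (3, 0), (0, 3)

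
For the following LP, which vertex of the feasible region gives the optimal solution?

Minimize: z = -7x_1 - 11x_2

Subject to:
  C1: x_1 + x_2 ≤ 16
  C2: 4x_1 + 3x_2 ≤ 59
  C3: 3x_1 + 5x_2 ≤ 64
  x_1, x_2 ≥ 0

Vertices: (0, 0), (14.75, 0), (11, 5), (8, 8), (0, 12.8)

Evaluate the objective at each vertex of the feasible region:
  z(0, 0) = 0
  z(14.75, 0) = -103.2
  z(11, 5) = -132
  z(8, 8) = -144  ←
  z(0, 12.8) = -140.8
The minimum is at x_1 = 8, x_2 = 8.

(8, 8)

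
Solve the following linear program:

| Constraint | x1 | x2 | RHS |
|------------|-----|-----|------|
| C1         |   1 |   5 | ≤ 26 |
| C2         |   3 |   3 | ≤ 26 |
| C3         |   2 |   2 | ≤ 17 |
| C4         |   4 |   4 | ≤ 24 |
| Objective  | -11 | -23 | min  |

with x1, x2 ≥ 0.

Evaluate the objective at each vertex of the feasible region:
  z(0, 0) = 0
  z(6, 0) = -66
  z(1, 5) = -126  ←
  z(0, 5.2) = -119.6
The minimum is at x1 = 1, x2 = 5.

x1 = 1, x2 = 5, z = -126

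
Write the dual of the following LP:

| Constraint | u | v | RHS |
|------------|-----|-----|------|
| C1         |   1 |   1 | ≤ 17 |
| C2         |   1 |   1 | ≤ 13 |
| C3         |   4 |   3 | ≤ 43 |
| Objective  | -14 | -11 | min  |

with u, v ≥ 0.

Primal min cᵀx s.t. Ax ≤ b, x ≥ 0  →  Dual max −bᵀy s.t. Aᵀy ≥ −c, y ≥ 0.

Maximize: z = -17y1 - 13y2 - 43y3

Subject to:
  y1 + y2 + 4y3 ≥ 14
  y1 + y2 + 3y3 ≥ 11
  y1, y2, y3 ≥ 0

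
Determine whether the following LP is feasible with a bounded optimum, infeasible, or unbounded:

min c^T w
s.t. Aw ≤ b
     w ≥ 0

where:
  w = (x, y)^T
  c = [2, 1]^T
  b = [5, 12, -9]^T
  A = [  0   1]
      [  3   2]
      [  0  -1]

Infeasible (no feasible solution exists)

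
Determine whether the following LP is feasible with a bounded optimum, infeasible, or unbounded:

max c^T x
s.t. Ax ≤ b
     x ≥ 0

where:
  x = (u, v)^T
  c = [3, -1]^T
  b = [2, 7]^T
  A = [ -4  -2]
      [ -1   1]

Unbounded (objective can increase without bound)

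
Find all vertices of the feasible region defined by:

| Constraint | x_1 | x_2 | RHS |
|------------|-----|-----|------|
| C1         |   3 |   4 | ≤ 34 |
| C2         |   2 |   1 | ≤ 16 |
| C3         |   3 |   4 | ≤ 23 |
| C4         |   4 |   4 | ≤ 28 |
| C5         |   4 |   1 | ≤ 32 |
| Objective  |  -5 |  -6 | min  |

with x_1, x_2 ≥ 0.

(0, 0), (7, 0), (5, 2), (0, 5.75)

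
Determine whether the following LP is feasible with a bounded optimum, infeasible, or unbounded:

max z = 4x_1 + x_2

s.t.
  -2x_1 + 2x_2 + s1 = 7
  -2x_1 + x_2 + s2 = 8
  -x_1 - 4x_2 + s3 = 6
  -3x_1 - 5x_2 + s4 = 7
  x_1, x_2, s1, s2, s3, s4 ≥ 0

Unbounded (objective can increase without bound)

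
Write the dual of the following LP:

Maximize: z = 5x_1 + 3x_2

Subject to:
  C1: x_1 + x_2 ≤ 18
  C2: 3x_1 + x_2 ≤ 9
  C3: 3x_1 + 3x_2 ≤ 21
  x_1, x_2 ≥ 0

Primal max cᵀx s.t. Ax ≤ b, x ≥ 0  →  Dual min bᵀy s.t. Aᵀy ≥ c, y ≥ 0.

Minimize: z = 18y1 + 9y2 + 21y3

Subject to:
  y1 + 3y2 + 3y3 ≥ 5
  y1 + y2 + 3y3 ≥ 3
  y1, y2, y3 ≥ 0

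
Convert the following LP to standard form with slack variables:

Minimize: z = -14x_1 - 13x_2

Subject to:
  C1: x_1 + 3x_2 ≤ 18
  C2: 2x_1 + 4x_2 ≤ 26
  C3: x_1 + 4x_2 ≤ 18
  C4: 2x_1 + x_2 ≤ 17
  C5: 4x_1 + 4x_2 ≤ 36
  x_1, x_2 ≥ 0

min z = -14x_1 - 13x_2

s.t.
  x_1 + 3x_2 + s1 = 18
  2x_1 + 4x_2 + s2 = 26
  x_1 + 4x_2 + s3 = 18
  2x_1 + x_2 + s4 = 17
  4x_1 + 4x_2 + s5 = 36
  x_1, x_2, s1, s2, s3, s4, s5 ≥ 0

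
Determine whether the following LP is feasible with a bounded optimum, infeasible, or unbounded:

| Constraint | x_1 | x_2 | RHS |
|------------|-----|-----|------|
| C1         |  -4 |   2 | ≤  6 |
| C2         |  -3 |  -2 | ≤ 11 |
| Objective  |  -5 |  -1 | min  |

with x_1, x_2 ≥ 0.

Unbounded (objective can decrease without bound)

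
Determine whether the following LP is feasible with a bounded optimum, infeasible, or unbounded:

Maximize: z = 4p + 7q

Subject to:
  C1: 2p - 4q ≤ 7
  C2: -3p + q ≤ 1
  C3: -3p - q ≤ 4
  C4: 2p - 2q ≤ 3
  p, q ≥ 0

Unbounded (objective can increase without bound)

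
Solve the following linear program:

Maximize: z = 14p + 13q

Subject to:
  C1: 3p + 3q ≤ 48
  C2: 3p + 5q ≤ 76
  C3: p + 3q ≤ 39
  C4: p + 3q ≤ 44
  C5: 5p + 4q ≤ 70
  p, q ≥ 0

Evaluate the objective at each vertex of the feasible region:
  z(0, 0) = 0
  z(14, 0) = 196
  z(6, 10) = 214  ←
  z(4.5, 11.5) = 212.5
  z(0, 13) = 169
The maximum is at p = 6, q = 10.

p = 6, q = 10, z = 214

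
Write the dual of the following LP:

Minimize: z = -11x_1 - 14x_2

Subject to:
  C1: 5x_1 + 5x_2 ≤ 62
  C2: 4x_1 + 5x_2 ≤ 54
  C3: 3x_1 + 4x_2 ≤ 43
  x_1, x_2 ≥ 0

Primal min cᵀx s.t. Ax ≤ b, x ≥ 0  →  Dual max −bᵀy s.t. Aᵀy ≥ −c, y ≥ 0.

Maximize: z = -62y1 - 54y2 - 43y3

Subject to:
  5y1 + 4y2 + 3y3 ≥ 11
  5y1 + 5y2 + 4y3 ≥ 14
  y1, y2, y3 ≥ 0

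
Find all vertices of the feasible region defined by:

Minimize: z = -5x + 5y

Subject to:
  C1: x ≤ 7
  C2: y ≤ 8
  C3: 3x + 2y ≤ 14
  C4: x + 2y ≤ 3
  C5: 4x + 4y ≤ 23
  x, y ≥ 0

(0, 0), (3, 0), (0, 1.5)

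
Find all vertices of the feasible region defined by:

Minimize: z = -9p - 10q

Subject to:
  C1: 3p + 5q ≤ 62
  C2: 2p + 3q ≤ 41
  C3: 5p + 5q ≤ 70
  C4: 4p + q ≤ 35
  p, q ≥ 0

(0, 0), (8.75, 0), (7, 7), (4, 10), (0, 12.4)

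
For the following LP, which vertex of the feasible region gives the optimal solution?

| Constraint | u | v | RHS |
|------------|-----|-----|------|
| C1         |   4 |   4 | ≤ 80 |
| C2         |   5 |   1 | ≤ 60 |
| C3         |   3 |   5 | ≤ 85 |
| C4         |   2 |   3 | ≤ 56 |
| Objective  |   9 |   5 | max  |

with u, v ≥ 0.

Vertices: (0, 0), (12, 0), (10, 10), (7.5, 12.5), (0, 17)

Evaluate the objective at each vertex of the feasible region:
  z(0, 0) = 0
  z(12, 0) = 108
  z(10, 10) = 140  ←
  z(7.5, 12.5) = 130
  z(0, 17) = 85
The maximum is at u = 10, v = 10.

(10, 10)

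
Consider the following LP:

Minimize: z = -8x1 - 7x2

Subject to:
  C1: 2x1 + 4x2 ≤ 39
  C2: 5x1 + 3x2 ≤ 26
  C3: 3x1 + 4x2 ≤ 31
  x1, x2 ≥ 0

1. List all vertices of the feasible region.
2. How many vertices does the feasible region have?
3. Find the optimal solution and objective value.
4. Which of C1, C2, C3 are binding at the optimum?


1. (0, 0), (5.2, 0), (1, 7), (0, 7.75)
2. 4
3. x1 = 1, x2 = 7, z = -57
4. C2, C3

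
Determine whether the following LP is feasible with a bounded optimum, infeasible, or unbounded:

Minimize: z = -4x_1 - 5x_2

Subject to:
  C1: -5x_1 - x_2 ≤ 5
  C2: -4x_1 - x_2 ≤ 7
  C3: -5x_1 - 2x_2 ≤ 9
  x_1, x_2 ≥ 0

Unbounded (objective can decrease without bound)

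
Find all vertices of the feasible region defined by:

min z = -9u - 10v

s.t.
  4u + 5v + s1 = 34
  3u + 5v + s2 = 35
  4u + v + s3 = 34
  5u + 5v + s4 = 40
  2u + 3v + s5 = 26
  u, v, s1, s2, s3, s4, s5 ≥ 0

(0, 0), (8, 0), (6, 2), (0, 6.8)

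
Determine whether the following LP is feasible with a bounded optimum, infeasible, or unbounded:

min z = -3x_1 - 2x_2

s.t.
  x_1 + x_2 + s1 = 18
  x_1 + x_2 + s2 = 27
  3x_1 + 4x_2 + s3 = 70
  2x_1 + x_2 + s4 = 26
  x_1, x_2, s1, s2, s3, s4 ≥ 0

Feasible with a bounded optimal solution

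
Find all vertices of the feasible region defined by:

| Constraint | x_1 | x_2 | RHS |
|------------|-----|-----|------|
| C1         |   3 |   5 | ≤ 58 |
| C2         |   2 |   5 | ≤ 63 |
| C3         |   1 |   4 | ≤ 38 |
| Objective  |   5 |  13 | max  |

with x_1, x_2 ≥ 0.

(0, 0), (19.33, 0), (6, 8), (0, 9.5)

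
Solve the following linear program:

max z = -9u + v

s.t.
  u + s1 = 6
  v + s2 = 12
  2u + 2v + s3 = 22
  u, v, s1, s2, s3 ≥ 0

Evaluate the objective at each vertex of the feasible region:
  z(0, 0) = 0
  z(6, 0) = -54
  z(6, 5) = -49
  z(0, 11) = 11  ←
The maximum is at u = 0, v = 11.

u = 0, v = 11, z = 11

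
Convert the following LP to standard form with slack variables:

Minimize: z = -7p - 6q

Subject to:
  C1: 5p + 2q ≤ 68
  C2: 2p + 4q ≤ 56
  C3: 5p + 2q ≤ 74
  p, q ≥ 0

min z = -7p - 6q

s.t.
  5p + 2q + s1 = 68
  2p + 4q + s2 = 56
  5p + 2q + s3 = 74
  p, q, s1, s2, s3 ≥ 0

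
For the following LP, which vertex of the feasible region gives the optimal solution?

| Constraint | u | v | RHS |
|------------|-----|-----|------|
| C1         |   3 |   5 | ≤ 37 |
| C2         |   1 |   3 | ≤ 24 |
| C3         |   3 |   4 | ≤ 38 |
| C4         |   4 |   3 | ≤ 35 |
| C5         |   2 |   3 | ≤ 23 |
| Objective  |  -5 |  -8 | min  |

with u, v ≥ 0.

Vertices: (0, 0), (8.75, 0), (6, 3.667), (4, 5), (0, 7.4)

Evaluate the objective at each vertex of the feasible region:
  z(0, 0) = 0
  z(8.75, 0) = -43.75
  z(6, 3.667) = -59.33
  z(4, 5) = -60  ←
  z(0, 7.4) = -59.2
The minimum is at u = 4, v = 5.

(4, 5)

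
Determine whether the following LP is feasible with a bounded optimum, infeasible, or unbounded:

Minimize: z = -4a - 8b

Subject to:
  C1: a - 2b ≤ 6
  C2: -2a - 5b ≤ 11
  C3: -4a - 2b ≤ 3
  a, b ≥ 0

Unbounded (objective can decrease without bound)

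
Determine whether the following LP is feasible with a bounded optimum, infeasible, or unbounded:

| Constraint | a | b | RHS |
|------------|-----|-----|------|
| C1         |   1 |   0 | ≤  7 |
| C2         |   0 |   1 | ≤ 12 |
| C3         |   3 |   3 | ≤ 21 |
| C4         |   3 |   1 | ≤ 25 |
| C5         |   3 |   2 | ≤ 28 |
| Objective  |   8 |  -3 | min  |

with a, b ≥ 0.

Feasible with a bounded optimal solution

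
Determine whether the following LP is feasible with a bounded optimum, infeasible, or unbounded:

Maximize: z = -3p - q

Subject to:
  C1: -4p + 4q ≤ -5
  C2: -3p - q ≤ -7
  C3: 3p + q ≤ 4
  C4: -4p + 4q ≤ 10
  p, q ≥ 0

Infeasible (no feasible solution exists)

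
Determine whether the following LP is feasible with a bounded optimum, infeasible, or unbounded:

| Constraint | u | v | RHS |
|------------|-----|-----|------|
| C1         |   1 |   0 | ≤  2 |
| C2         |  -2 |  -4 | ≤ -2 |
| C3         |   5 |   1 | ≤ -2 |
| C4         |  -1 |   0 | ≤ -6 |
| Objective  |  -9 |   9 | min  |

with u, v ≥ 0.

Infeasible (no feasible solution exists)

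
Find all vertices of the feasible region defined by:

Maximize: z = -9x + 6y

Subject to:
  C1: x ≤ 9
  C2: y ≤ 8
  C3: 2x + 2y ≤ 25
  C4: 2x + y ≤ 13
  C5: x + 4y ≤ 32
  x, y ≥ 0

(0, 0), (6.5, 0), (2.857, 7.286), (0, 8)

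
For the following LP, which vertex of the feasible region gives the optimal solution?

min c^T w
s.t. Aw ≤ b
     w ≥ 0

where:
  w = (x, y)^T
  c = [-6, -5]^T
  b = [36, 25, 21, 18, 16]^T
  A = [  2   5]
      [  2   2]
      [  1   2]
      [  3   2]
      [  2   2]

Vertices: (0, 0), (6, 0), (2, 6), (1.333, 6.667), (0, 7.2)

Evaluate the objective at each vertex of the feasible region:
  z(0, 0) = 0
  z(6, 0) = -36
  z(2, 6) = -42  ←
  z(1.333, 6.667) = -41.33
  z(0, 7.2) = -36
The minimum is at x = 2, y = 6.

(2, 6)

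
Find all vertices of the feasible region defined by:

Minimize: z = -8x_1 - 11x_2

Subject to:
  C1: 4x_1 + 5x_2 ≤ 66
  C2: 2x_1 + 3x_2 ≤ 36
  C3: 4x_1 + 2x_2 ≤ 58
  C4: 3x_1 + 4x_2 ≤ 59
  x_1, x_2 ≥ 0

(0, 0), (14.5, 0), (13.17, 2.667), (9, 6), (0, 12)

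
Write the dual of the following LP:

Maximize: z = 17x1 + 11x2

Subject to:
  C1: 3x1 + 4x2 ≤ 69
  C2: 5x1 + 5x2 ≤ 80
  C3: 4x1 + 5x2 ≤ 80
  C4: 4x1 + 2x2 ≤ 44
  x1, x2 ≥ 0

Primal max cᵀx s.t. Ax ≤ b, x ≥ 0  →  Dual min bᵀy s.t. Aᵀy ≥ c, y ≥ 0.

Minimize: z = 69y1 + 80y2 + 80y3 + 44y4

Subject to:
  3y1 + 5y2 + 4y3 + 4y4 ≥ 17
  4y1 + 5y2 + 5y3 + 2y4 ≥ 11
  y1, y2, y3, y4 ≥ 0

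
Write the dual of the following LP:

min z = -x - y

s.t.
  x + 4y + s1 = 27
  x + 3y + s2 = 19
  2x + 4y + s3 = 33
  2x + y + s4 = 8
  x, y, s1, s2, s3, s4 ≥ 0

Primal min cᵀx s.t. Ax ≤ b, x ≥ 0  →  Dual max −bᵀy s.t. Aᵀy ≥ −c, y ≥ 0.

Maximize: z = -27y1 - 19y2 - 33y3 - 8y4

Subject to:
  y1 + y2 + 2y3 + 2y4 ≥ 1
  4y1 + 3y2 + 4y3 + y4 ≥ 1
  y1, y2, y3, y4 ≥ 0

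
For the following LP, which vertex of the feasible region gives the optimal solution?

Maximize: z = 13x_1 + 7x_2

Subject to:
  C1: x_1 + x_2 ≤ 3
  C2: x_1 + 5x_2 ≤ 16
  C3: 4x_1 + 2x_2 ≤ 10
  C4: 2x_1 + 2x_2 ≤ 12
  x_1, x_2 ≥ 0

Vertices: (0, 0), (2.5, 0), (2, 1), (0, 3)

Evaluate the objective at each vertex of the feasible region:
  z(0, 0) = 0
  z(2.5, 0) = 32.5
  z(2, 1) = 33  ←
  z(0, 3) = 21
The maximum is at x_1 = 2, x_2 = 1.

(2, 1)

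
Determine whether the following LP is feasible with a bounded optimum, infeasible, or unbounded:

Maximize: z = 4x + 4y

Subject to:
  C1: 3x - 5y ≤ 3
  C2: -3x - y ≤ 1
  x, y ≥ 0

Unbounded (objective can increase without bound)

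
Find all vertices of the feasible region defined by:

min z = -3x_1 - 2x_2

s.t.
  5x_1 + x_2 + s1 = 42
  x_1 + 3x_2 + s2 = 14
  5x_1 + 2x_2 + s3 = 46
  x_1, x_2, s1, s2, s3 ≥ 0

(0, 0), (8.4, 0), (8, 2), (0, 4.667)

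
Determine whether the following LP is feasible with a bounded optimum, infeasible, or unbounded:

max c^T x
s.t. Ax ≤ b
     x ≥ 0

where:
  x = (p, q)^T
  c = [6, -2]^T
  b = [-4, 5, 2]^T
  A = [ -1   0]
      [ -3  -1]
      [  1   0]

Infeasible (no feasible solution exists)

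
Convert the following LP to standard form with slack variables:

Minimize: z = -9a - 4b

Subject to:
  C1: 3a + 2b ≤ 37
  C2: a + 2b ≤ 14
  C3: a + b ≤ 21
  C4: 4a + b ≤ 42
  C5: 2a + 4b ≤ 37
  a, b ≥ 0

min z = -9a - 4b

s.t.
  3a + 2b + s1 = 37
  a + 2b + s2 = 14
  a + b + s3 = 21
  4a + b + s4 = 42
  2a + 4b + s5 = 37
  a, b, s1, s2, s3, s4, s5 ≥ 0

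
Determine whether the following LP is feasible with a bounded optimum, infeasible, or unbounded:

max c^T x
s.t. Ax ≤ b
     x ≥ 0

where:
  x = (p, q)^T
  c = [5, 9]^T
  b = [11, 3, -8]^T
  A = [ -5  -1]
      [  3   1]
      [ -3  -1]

Infeasible (no feasible solution exists)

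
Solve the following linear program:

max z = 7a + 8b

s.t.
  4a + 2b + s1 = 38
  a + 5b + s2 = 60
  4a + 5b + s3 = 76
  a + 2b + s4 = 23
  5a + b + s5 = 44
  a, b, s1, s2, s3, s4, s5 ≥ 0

Evaluate the objective at each vertex of the feasible region:
  z(0, 0) = 0
  z(8.8, 0) = 61.6
  z(8.333, 2.333) = 77
  z(5, 9) = 107  ←
  z(0, 11.5) = 92
The maximum is at a = 5, b = 9.

a = 5, b = 9, z = 107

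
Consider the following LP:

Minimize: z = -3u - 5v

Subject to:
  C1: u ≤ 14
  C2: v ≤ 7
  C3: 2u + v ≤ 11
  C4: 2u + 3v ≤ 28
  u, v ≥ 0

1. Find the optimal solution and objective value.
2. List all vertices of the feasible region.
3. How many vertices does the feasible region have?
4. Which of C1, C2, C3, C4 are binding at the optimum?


1. u = 2, v = 7, z = -41
2. (0, 0), (5.5, 0), (2, 7), (0, 7)
3. 4
4. C2, C3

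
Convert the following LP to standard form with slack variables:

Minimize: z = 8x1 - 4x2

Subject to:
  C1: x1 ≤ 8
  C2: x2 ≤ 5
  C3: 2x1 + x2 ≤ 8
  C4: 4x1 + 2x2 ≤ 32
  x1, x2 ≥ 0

min z = 8x1 - 4x2

s.t.
  x1 + s1 = 8
  x2 + s2 = 5
  2x1 + x2 + s3 = 8
  4x1 + 2x2 + s4 = 32
  x1, x2, s1, s2, s3, s4 ≥ 0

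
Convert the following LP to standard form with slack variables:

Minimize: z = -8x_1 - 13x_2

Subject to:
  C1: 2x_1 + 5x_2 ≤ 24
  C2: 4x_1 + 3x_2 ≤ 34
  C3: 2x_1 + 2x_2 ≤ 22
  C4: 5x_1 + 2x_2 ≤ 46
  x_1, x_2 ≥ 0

min z = -8x_1 - 13x_2

s.t.
  2x_1 + 5x_2 + s1 = 24
  4x_1 + 3x_2 + s2 = 34
  2x_1 + 2x_2 + s3 = 22
  5x_1 + 2x_2 + s4 = 46
  x_1, x_2, s1, s2, s3, s4 ≥ 0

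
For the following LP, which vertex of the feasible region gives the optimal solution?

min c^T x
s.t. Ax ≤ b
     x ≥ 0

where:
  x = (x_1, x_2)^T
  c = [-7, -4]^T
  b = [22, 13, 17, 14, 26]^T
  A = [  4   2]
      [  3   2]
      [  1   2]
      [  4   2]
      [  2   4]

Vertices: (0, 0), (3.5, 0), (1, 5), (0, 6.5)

Evaluate the objective at each vertex of the feasible region:
  z(0, 0) = 0
  z(3.5, 0) = -24.5
  z(1, 5) = -27  ←
  z(0, 6.5) = -26
The minimum is at x_1 = 1, x_2 = 5.

(1, 5)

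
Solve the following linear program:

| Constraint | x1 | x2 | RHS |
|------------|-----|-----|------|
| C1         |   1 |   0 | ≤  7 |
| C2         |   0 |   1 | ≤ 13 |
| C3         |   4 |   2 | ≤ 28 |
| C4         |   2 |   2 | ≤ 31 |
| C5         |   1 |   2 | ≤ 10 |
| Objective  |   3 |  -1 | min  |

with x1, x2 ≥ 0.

Evaluate the objective at each vertex of the feasible region:
  z(0, 0) = 0
  z(7, 0) = 21
  z(6, 2) = 16
  z(0, 5) = -5  ←
The minimum is at x1 = 0, x2 = 5.

x1 = 0, x2 = 5, z = -5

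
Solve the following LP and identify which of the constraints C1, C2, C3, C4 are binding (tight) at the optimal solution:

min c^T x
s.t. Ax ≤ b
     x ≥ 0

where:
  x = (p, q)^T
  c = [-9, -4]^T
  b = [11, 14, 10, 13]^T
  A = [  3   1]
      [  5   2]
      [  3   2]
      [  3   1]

At p = 2, q = 2, compute slack b - a·x for each constraint:
  C1: 11 − 8 = 3  (slack)
  C2: 14 − 14 = 0  (binding)
  C3: 10 − 10 = 0  (binding)
  C4: 13 − 8 = 5  (slack)

Optimal: p = 2, q = 2
Binding: C2, C3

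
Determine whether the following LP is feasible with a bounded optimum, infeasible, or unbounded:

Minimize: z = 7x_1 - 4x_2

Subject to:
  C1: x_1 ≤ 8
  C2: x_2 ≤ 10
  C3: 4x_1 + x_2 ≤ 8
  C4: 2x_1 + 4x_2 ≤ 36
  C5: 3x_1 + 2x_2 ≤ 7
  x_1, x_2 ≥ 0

Feasible with a bounded optimal solution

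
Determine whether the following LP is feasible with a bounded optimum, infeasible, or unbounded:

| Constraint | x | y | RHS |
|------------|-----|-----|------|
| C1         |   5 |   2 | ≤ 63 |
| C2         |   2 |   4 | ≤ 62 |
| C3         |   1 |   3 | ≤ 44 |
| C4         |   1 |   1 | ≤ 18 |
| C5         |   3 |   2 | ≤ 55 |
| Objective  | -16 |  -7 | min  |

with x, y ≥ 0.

Feasible with a bounded optimal solution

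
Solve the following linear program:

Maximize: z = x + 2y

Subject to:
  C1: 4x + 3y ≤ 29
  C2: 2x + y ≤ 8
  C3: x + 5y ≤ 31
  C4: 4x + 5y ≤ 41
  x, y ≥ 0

Evaluate the objective at each vertex of the feasible region:
  z(0, 0) = 0
  z(4, 0) = 4
  z(1, 6) = 13  ←
  z(0, 6.2) = 12.4
The maximum is at x = 1, y = 6.

x = 1, y = 6, z = 13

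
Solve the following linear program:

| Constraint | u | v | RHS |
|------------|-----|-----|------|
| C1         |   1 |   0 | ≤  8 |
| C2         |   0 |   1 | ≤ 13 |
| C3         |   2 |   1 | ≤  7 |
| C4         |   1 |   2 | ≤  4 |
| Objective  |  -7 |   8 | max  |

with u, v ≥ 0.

Evaluate the objective at each vertex of the feasible region:
  z(0, 0) = 0
  z(3.5, 0) = -24.5
  z(3.333, 0.3333) = -20.67
  z(0, 2) = 16  ←
The maximum is at u = 0, v = 2.

u = 0, v = 2, z = 16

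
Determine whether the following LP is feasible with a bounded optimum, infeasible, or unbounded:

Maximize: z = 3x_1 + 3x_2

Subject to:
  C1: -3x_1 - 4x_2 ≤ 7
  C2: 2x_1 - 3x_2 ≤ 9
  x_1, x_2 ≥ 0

Unbounded (objective can increase without bound)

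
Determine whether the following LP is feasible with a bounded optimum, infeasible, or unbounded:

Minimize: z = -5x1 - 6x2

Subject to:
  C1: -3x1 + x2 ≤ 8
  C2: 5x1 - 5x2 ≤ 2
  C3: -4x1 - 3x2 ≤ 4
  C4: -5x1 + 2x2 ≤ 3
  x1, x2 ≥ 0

Unbounded (objective can decrease without bound)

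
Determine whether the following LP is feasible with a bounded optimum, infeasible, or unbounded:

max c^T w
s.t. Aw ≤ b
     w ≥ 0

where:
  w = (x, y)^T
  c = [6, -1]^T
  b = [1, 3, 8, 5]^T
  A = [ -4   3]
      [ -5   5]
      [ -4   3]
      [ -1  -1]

Unbounded (objective can increase without bound)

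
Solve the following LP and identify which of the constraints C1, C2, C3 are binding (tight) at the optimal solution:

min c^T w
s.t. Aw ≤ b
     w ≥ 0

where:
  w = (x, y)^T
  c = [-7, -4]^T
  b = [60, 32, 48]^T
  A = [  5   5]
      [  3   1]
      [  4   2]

At x = 10, y = 2, compute slack b - a·x for each constraint:
  C1: 60 − 60 = 0  (binding)
  C2: 32 − 32 = 0  (binding)
  C3: 48 − 44 = 4  (slack)

Optimal: x = 10, y = 2
Binding: C1, C2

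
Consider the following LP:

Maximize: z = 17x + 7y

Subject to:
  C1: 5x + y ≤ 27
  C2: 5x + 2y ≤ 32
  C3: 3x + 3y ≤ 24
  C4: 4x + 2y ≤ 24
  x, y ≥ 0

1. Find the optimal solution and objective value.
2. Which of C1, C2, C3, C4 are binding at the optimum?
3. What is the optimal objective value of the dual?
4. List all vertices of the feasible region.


1. x = 5, y = 2, z = 99
2. C1, C4
3. 99
4. (0, 0), (5.4, 0), (5, 2), (4, 4), (0, 8)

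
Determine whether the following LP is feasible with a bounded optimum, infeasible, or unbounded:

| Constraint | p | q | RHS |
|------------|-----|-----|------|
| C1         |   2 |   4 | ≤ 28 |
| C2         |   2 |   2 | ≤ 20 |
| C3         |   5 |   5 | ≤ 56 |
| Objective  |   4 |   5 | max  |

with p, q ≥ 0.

Feasible with a bounded optimal solution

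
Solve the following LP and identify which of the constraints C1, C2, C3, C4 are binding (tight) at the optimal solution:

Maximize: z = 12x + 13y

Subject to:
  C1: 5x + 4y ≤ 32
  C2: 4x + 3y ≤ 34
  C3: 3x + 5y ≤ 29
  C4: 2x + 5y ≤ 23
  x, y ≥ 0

At x = 4, y = 3, compute slack b - a·x for each constraint:
  C1: 32 − 32 = 0  (binding)
  C2: 34 − 25 = 9  (slack)
  C3: 29 − 27 = 2  (slack)
  C4: 23 − 23 = 0  (binding)

Optimal: x = 4, y = 3
Binding: C1, C4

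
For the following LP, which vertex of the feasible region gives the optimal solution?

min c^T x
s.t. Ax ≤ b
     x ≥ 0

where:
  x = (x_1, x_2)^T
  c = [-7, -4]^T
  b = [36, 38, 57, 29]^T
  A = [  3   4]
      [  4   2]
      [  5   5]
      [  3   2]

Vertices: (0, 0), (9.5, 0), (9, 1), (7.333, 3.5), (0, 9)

Evaluate the objective at each vertex of the feasible region:
  z(0, 0) = 0
  z(9.5, 0) = -66.5
  z(9, 1) = -67  ←
  z(7.333, 3.5) = -65.33
  z(0, 9) = -36
The minimum is at x_1 = 9, x_2 = 1.

(9, 1)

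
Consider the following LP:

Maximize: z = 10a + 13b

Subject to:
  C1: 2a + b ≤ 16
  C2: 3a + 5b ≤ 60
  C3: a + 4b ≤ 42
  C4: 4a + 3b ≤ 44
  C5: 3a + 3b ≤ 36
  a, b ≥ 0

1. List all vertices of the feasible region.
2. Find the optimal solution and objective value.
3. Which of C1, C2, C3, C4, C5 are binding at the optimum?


1. (0, 0), (8, 0), (4, 8), (2, 10), (0, 10.5)
2. a = 2, b = 10, z = 150
3. C3, C5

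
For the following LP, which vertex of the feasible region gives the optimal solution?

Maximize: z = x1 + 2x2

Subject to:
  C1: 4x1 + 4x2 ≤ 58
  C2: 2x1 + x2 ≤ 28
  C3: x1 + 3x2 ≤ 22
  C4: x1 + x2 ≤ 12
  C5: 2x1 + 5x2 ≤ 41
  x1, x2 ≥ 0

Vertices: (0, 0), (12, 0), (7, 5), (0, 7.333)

Evaluate the objective at each vertex of the feasible region:
  z(0, 0) = 0
  z(12, 0) = 12
  z(7, 5) = 17  ←
  z(0, 7.333) = 14.67
The maximum is at x1 = 7, x2 = 5.

(7, 5)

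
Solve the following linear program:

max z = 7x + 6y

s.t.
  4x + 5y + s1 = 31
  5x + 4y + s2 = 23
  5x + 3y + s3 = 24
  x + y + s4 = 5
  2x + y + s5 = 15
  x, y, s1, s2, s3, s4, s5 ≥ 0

Evaluate the objective at each vertex of the feasible region:
  z(0, 0) = 0
  z(4.6, 0) = 32.2
  z(3, 2) = 33  ←
  z(0, 5) = 30
The maximum is at x = 3, y = 2.

x = 3, y = 2, z = 33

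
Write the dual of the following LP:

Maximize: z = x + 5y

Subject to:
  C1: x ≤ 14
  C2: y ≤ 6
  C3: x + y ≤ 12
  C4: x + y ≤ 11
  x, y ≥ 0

Primal max cᵀx s.t. Ax ≤ b, x ≥ 0  →  Dual min bᵀy s.t. Aᵀy ≥ c, y ≥ 0.

Minimize: z = 14y1 + 6y2 + 12y3 + 11y4

Subject to:
  y1 + y3 + y4 ≥ 1
  y2 + y3 + y4 ≥ 5
  y1, y2, y3, y4 ≥ 0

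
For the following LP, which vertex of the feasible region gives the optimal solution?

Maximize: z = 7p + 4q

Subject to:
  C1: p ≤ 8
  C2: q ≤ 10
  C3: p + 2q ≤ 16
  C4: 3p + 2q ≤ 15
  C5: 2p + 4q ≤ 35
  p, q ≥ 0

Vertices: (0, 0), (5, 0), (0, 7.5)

Evaluate the objective at each vertex of the feasible region:
  z(0, 0) = 0
  z(5, 0) = 35  ←
  z(0, 7.5) = 30
The maximum is at p = 5, q = 0.

(5, 0)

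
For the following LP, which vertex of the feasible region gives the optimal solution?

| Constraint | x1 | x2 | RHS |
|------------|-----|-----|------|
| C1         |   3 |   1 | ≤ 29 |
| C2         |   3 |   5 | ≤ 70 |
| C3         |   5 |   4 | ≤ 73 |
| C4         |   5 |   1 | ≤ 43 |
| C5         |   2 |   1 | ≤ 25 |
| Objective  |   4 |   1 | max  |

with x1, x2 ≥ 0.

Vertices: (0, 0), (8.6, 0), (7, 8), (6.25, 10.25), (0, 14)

Evaluate the objective at each vertex of the feasible region:
  z(0, 0) = 0
  z(8.6, 0) = 34.4
  z(7, 8) = 36  ←
  z(6.25, 10.25) = 35.25
  z(0, 14) = 14
The maximum is at x1 = 7, x2 = 8.

(7, 8)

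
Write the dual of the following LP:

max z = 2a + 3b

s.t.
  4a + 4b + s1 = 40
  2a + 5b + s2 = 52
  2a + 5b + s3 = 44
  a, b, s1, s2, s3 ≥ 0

Primal max cᵀx s.t. Ax ≤ b, x ≥ 0  →  Dual min bᵀy s.t. Aᵀy ≥ c, y ≥ 0.

Minimize: z = 40y1 + 52y2 + 44y3

Subject to:
  4y1 + 2y2 + 2y3 ≥ 2
  4y1 + 5y2 + 5y3 ≥ 3
  y1, y2, y3 ≥ 0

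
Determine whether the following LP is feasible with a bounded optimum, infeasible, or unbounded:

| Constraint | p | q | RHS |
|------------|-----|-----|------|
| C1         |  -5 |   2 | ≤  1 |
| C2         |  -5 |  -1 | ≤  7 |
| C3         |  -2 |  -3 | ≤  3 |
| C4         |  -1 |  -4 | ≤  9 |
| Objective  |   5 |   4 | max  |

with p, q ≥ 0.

Unbounded (objective can increase without bound)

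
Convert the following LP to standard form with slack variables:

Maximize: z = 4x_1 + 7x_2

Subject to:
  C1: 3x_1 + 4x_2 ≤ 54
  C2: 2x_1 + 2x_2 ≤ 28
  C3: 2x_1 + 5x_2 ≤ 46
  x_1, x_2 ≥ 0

max z = 4x_1 + 7x_2

s.t.
  3x_1 + 4x_2 + s1 = 54
  2x_1 + 2x_2 + s2 = 28
  2x_1 + 5x_2 + s3 = 46
  x_1, x_2, s1, s2, s3 ≥ 0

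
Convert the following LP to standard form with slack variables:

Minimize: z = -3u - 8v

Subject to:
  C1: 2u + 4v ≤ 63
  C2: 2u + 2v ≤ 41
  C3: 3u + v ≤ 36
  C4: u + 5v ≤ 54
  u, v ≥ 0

min z = -3u - 8v

s.t.
  2u + 4v + s1 = 63
  2u + 2v + s2 = 41
  3u + v + s3 = 36
  u + 5v + s4 = 54
  u, v, s1, s2, s3, s4 ≥ 0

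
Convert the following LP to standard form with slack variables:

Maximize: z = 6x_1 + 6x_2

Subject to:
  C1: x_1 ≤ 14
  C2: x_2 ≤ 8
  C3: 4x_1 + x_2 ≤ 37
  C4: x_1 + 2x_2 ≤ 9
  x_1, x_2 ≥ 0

max z = 6x_1 + 6x_2

s.t.
  x_1 + s1 = 14
  x_2 + s2 = 8
  4x_1 + x_2 + s3 = 37
  x_1 + 2x_2 + s4 = 9
  x_1, x_2, s1, s2, s3, s4 ≥ 0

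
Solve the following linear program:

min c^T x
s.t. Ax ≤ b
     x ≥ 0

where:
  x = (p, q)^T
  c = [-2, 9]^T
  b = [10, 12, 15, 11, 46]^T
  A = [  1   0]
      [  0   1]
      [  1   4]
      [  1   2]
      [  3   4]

Evaluate the objective at each vertex of the feasible region:
  z(0, 0) = 0
  z(10, 0) = -20  ←
  z(10, 0.5) = -15.5
  z(7, 2) = 4
  z(0, 3.75) = 33.75
The minimum is at p = 10, q = 0.

p = 10, q = 0, z = -20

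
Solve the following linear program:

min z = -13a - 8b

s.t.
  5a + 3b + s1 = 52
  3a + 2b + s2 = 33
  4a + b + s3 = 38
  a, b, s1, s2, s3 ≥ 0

Evaluate the objective at each vertex of the feasible region:
  z(0, 0) = 0
  z(9.5, 0) = -123.5
  z(8.857, 2.571) = -135.7
  z(5, 9) = -137  ←
  z(0, 16.5) = -132
The minimum is at a = 5, b = 9.

a = 5, b = 9, z = -137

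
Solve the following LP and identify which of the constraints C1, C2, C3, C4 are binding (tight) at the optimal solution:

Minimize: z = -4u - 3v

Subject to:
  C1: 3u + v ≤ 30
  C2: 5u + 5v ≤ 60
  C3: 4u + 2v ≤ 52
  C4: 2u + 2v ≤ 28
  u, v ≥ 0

At u = 9, v = 3, compute slack b - a·x for each constraint:
  C1: 30 − 30 = 0  (binding)
  C2: 60 − 60 = 0  (binding)
  C3: 52 − 42 = 10  (slack)
  C4: 28 − 24 = 4  (slack)

Optimal: u = 9, v = 3
Binding: C1, C2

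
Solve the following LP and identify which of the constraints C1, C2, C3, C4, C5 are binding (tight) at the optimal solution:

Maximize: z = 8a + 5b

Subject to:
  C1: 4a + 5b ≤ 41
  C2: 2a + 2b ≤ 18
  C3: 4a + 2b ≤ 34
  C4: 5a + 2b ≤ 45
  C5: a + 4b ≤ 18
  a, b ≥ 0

At a = 8, b = 1, compute slack b - a·x for each constraint:
  C1: 41 − 37 = 4  (slack)
  C2: 18 − 18 = 0  (binding)
  C3: 34 − 34 = 0  (binding)
  C4: 45 − 42 = 3  (slack)
  C5: 18 − 12 = 6  (slack)

Optimal: a = 8, b = 1
Binding: C2, C3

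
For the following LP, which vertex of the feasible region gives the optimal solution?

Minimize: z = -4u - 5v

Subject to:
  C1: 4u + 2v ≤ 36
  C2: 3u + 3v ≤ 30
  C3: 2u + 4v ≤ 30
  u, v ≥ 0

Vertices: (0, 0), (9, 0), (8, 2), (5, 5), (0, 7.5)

Evaluate the objective at each vertex of the feasible region:
  z(0, 0) = 0
  z(9, 0) = -36
  z(8, 2) = -42
  z(5, 5) = -45  ←
  z(0, 7.5) = -37.5
The minimum is at u = 5, v = 5.

(5, 5)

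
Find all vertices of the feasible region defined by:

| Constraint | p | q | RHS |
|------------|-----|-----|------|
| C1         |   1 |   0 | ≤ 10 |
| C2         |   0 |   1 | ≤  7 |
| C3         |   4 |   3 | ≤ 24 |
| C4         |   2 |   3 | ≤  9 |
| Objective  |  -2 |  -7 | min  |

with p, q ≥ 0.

(0, 0), (4.5, 0), (0, 3)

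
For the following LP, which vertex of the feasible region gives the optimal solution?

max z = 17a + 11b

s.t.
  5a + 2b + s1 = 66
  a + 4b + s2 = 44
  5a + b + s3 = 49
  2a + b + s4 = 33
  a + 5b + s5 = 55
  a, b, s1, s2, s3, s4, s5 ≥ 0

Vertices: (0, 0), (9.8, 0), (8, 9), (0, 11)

Evaluate the objective at each vertex of the feasible region:
  z(0, 0) = 0
  z(9.8, 0) = 166.6
  z(8, 9) = 235  ←
  z(0, 11) = 121
The maximum is at a = 8, b = 9.

(8, 9)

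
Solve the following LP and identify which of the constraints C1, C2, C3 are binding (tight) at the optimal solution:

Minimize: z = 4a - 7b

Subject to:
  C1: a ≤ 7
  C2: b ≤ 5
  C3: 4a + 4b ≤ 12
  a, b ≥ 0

At a = 0, b = 3, compute slack b - a·x for each constraint:
  C1: 7 − 0 = 7  (slack)
  C2: 5 − 3 = 2  (slack)
  C3: 12 − 12 = 0  (binding)

Optimal: a = 0, b = 3
Binding: C3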